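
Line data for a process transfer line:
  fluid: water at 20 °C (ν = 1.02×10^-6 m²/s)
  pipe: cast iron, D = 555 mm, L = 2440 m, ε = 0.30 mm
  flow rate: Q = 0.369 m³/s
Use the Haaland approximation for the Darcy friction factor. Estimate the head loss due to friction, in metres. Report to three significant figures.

h_f ≈ 9.14 m

V = 4Q/(πD²) = 4·0.369/(π·0.555²) = 1.525 m/s
Re = VD/ν = 1.525·0.555/1.02×10^-6 = 8.30×10^5 → turbulent
ε/D = 0.30/555 = 5.41×10^-4
Haaland: f = 0.01753
h_f = f(L/D)V²/(2g) = 0.01753·(2440/0.555)·1.525²/(2·9.81) = 9.137 m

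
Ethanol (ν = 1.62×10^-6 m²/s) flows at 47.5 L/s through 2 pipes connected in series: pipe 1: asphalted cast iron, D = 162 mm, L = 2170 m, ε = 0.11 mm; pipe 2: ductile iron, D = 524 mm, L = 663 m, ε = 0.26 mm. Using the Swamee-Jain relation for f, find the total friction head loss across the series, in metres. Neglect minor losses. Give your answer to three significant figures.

Pipe 1: V = 2.304 m/s, Re = 2.30×10^5, ε/D = 6.79×10^-4, f = 0.01962, h_1 = f(L/D)V²/2g = 71.12 m
Pipe 2: V = 0.2203 m/s, Re = 7.12×10^4, ε/D = 4.96×10^-4, f = 0.02138, h_2 = f(L/D)V²/2g = 0.06688 m
Series → Q common, losses add: H = Σh = 71.19 m

H ≈ 71.2 m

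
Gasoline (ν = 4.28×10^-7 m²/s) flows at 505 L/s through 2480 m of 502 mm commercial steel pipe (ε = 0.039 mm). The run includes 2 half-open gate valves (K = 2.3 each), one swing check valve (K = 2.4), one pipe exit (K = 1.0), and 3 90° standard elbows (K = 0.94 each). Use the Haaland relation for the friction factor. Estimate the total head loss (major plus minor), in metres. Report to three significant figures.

H_L ≈ 23.4 m

V = 4Q/(πD²) = 2.551 m/s; V²/2g = 0.3318 m
Re = 2.99×10^6, ε/D = 7.77×10^-5 → f = 0.01206 (Haaland)
Major: h_f = f(L/D)·V²/2g = 0.01206·4940·0.3318 = 19.77 m
Minor: ΣK = 10.8; h_m = ΣK·V²/2g = 3.590 m
Total H_L = 19.77 + 3.590 = 23.36 m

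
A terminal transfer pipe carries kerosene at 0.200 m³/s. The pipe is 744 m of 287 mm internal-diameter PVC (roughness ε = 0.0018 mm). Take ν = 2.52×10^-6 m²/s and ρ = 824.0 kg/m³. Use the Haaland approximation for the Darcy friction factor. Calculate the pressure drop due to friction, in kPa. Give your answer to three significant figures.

V = 4Q/(πD²) = 4·0.200/(π·0.287²) = 3.092 m/s
Re = VD/ν = 3.092·0.287/2.52×10^-6 = 3.52×10^5 → turbulent
ε/D = 0.0018/287 = 6.27×10^-6
Haaland: f = 0.01398
h_f = f(L/D)V²/(2g) = 0.01398·(744/0.287)·3.092²/(2·9.81) = 17.65 m
Δp = ρg·h_f = 824.0·9.81·17.65 = 142.7 kPa

Δp ≈ 143 kPa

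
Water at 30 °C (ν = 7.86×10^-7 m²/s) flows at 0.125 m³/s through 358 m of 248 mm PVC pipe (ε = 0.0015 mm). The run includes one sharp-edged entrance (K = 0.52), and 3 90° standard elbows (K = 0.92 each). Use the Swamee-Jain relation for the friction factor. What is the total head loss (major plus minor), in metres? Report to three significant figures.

H_L ≈ 7.10 m

V = 4Q/(πD²) = 2.588 m/s; V²/2g = 0.3413 m
Re = 8.16×10^5, ε/D = 6.05×10^-6 → f = 0.01215 (Swamee-Jain)
Major: h_f = f(L/D)·V²/2g = 0.01215·1444·0.3413 = 5.984 m
Minor: ΣK = 3.28; h_m = ΣK·V²/2g = 1.119 m
Total H_L = 5.984 + 1.119 = 7.104 m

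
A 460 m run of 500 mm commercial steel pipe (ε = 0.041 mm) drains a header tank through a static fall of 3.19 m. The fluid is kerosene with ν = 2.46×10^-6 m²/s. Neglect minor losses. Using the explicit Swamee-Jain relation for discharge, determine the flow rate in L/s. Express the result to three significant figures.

Q ≈ 426 L/s

Swamee-Jain (Type II): Q = -0.965·√(gD⁵h_f/L)·ln[ε/(3.7D) + √(3.17ν²L/(gD³h_f))]
√(gD⁵h_f/L) = √(9.81·0.500⁵·3.19/460) = 0.04611
ε/(3.7D) = 2.22×10^-5; √(3.17ν²L/(gD³h_f)) = 4.75×10^-5
Q = -0.965·0.04611·ln(6.966×10^-5) = 0.4259 m³/s
Check: V = 2.17 m/s, Re = 4.41×10^5, f = 0.01448, h_f = 3.19 m ≈ 3.19 m ✓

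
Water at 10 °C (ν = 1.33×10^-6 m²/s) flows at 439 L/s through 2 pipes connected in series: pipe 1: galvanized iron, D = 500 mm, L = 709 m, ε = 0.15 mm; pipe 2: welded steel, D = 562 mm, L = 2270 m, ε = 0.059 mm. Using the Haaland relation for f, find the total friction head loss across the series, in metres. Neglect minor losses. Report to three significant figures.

Pipe 1: V = 2.236 m/s, Re = 8.41×10^5, ε/D = 3.00×10^-4, f = 0.01571, h_1 = f(L/D)V²/2g = 5.677 m
Pipe 2: V = 1.770 m/s, Re = 7.48×10^5, ε/D = 1.05×10^-4, f = 0.01374, h_2 = f(L/D)V²/2g = 8.857 m
Series → Q common, losses add: H = Σh = 14.53 m

H ≈ 14.5 m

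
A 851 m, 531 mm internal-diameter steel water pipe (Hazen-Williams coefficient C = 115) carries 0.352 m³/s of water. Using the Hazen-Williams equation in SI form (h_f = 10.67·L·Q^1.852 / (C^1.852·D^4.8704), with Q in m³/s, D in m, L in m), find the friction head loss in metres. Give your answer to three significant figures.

h_f = 10.67·851·0.352^1.852 / (115^1.852·0.531^4.8704) = 4.373 m

h_f ≈ 4.37 m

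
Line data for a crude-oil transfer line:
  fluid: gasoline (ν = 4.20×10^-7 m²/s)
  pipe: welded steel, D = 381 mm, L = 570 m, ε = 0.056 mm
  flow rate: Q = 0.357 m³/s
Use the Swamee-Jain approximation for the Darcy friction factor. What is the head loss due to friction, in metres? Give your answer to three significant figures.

h_f ≈ 10.0 m

V = 4Q/(πD²) = 4·0.357/(π·0.381²) = 3.131 m/s
Re = VD/ν = 3.131·0.381/4.20×10^-7 = 2.84×10^6 → turbulent
ε/D = 0.056/381 = 1.47×10^-4
Swamee-Jain: f = 0.01344
h_f = f(L/D)V²/(2g) = 0.01344·(570/0.381)·3.131²/(2·9.81) = 10.05 m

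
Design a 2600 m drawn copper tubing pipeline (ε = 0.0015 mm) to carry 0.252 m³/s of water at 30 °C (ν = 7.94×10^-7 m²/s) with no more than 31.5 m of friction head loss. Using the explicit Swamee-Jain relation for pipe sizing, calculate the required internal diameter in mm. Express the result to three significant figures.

Swamee-Jain (Type III): D = 0.66·[ε^1.25·(LQ²/(gh_f))^4.75 + ν·Q^9.4·(L/(gh_f))^5.2]^0.04
LQ²/(gh_f) = 0.5343; L/(gh_f) = 8.414
Term 1 = ε^1.25·(…)^4.75 = 2.67×10^-9; Term 2 = ν·Q^9.4·(…)^5.2 = 1.21×10^-7
D = 0.66·(2.67×10^-9 + 1.21×10^-7)^0.04 = 0.3493 m = 349 mm
Check: V = 2.63 m/s, Re = 1.16×10^6, f = 0.01145, h_f = 30.0 m ≈ 31.5 m ✓

D ≈ 349 mm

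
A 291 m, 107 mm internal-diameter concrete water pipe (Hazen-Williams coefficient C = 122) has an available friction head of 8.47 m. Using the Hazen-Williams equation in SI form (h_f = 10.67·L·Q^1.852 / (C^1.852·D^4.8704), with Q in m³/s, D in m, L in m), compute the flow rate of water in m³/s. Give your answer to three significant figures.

Rearranging: Q = [h_f·C^1.852·D^4.8704 / (10.67·L)]^(1/1.852)
Q = [8.47·122^1.852·0.107^4.8704 / (10.67·291)]^0.540 = 0.01410 m³/s

Q ≈ 0.0141 m³/s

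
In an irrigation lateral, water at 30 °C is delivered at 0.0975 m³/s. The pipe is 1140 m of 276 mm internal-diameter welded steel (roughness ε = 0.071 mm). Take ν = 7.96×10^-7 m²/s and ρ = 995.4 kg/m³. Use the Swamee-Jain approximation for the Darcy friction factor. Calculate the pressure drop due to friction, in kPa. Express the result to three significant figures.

Δp ≈ 86.7 kPa

V = 4Q/(πD²) = 4·0.0975/(π·0.276²) = 1.630 m/s
Re = VD/ν = 1.630·0.276/7.96×10^-7 = 5.65×10^5 → turbulent
ε/D = 0.071/276 = 2.57×10^-4
Swamee-Jain: f = 0.01588
h_f = f(L/D)V²/(2g) = 0.01588·(1140/0.276)·1.630²/(2·9.81) = 8.879 m
Δp = ρg·h_f = 995.4·9.81·8.879 = 86.70 kPa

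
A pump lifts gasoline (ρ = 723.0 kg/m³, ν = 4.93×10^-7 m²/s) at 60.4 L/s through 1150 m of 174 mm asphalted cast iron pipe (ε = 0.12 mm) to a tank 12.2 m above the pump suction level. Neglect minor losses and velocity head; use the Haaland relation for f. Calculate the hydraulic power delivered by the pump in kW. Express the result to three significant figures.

P_hyd ≈ 22.4 kW

V = 4Q/(πD²) = 2.540 m/s; Re = 8.97×10^5; ε/D = 6.90×10^-4; f = 0.01840
h_f = f(L/D)V²/2g = 39.98 m
Total head H = z + h_f = 12.2 + 39.98 = 52.18 m
P_hyd = ρgQH = 723.0·9.81·0.0604·52.18 = 22.36 kW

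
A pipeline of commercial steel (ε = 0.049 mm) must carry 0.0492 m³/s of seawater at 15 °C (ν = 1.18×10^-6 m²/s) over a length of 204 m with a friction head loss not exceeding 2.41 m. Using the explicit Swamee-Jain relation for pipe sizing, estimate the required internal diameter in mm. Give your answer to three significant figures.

Swamee-Jain (Type III): D = 0.66·[ε^1.25·(LQ²/(gh_f))^4.75 + ν·Q^9.4·(L/(gh_f))^5.2]^0.04
LQ²/(gh_f) = 0.02089; L/(gh_f) = 8.629
Term 1 = ε^1.25·(…)^4.75 = 4.29×10^-14; Term 2 = ν·Q^9.4·(…)^5.2 = 4.40×10^-14
D = 0.66·(4.29×10^-14 + 4.40×10^-14)^0.04 = 0.1982 m = 198 mm
Check: V = 1.59 m/s, Re = 2.68×10^5, f = 0.01688, h_f = 2.25 m ≈ 2.41 m ✓

D ≈ 198 mm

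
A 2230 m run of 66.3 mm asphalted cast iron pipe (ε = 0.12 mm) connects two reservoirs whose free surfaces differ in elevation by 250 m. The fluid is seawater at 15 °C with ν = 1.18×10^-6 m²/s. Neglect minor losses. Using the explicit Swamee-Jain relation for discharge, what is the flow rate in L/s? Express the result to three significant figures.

Swamee-Jain (Type II): Q = -0.965·√(gD⁵h_f/L)·ln[ε/(3.7D) + √(3.17ν²L/(gD³h_f))]
√(gD⁵h_f/L) = √(9.81·0.0663⁵·250/2230) = 0.001187
ε/(3.7D) = 4.89×10^-4; √(3.17ν²L/(gD³h_f)) = 1.17×10^-4
Q = -0.965·0.001187·ln(6.065×10^-4) = 0.008485 m³/s
Check: V = 2.46 m/s, Re = 1.38×10^5, f = 0.02435, h_f = 252 m ≈ 250 m ✓

Q ≈ 8.48 L/s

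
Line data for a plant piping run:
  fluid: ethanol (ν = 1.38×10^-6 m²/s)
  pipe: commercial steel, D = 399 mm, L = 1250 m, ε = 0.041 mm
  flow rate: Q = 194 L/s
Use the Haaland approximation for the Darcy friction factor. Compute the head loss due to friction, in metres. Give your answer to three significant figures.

h_f ≈ 5.56 m

V = 4Q/(πD²) = 4·0.194/(π·0.399²) = 1.552 m/s
Re = VD/ν = 1.552·0.399/1.38×10^-6 = 4.49×10^5 → turbulent
ε/D = 0.041/399 = 1.03×10^-4
Haaland: f = 0.01448
h_f = f(L/D)V²/(2g) = 0.01448·(1250/0.399)·1.552²/(2·9.81) = 5.565 m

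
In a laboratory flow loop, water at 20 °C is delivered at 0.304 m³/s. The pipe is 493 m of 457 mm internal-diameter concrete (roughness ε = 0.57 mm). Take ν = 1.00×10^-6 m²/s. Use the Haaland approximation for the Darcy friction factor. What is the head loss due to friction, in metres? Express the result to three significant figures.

V = 4Q/(πD²) = 4·0.304/(π·0.457²) = 1.853 m/s
Re = VD/ν = 1.853·0.457/1.00×10^-6 = 8.47×10^5 → turbulent
ε/D = 0.57/457 = 0.00125
Haaland: f = 0.02104
h_f = f(L/D)V²/(2g) = 0.02104·(493/0.457)·1.853²/(2·9.81) = 3.974 m

h_f ≈ 3.97 m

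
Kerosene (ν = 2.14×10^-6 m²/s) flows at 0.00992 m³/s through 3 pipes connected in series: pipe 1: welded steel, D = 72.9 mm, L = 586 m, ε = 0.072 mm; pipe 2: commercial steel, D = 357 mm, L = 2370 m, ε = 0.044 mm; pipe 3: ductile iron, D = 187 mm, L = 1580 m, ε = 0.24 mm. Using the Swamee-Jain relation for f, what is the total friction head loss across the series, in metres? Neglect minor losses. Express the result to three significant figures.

Pipe 1: V = 2.377 m/s, Re = 8.10×10^4, ε/D = 9.88×10^-4, f = 0.02278, h_1 = f(L/D)V²/2g = 52.71 m
Pipe 2: V = 0.09910 m/s, Re = 1.65×10^4, ε/D = 1.23×10^-4, f = 0.02737, h_2 = f(L/D)V²/2g = 0.09097 m
Pipe 3: V = 0.3612 m/s, Re = 3.16×10^4, ε/D = 0.00128, f = 0.02660, h_3 = f(L/D)V²/2g = 1.494 m
Series → Q common, losses add: H = Σh = 54.30 m

H ≈ 54.3 m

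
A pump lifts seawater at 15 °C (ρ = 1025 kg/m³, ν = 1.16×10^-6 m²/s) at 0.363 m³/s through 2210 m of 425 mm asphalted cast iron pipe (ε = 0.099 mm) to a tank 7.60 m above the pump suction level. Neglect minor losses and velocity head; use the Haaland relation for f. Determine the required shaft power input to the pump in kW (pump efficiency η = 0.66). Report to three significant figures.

V = 4Q/(πD²) = 2.559 m/s; Re = 9.37×10^5; ε/D = 2.33×10^-4; f = 0.01500
h_f = f(L/D)V²/2g = 26.03 m
Total head H = z + h_f = 7.60 + 26.03 = 33.63 m
P_hyd = ρgQH = 1025·9.81·0.363·33.63 = 122.7 kW
P_shaft = P_hyd/η = 122.7/0.66 = 186.0 kW

P_shaft ≈ 186 kW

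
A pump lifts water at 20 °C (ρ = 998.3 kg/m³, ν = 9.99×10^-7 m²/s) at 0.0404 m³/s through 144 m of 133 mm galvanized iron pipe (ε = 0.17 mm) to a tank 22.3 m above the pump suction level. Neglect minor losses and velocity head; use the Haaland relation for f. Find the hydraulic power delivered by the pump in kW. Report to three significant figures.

P_hyd ≈ 12.8 kW

V = 4Q/(πD²) = 2.908 m/s; Re = 3.87×10^5; ε/D = 0.00128; f = 0.02147
h_f = f(L/D)V²/2g = 10.02 m
Total head H = z + h_f = 22.3 + 10.02 = 32.32 m
P_hyd = ρgQH = 998.3·9.81·0.0404·32.32 = 12.79 kW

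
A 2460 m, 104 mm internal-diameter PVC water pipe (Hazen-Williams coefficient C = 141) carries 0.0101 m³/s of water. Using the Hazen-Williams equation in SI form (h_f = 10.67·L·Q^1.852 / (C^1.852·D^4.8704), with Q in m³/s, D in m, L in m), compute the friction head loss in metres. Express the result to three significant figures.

h_f = 10.67·2460·0.0101^1.852 / (141^1.852·0.104^4.8704) = 33.90 m

h_f ≈ 33.9 m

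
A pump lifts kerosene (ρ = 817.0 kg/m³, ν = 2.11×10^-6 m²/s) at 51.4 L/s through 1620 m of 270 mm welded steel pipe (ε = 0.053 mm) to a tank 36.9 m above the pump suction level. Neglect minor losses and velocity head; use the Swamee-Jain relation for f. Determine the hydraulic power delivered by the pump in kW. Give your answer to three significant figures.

P_hyd ≈ 17.1 kW

V = 4Q/(πD²) = 0.8977 m/s; Re = 1.15×10^5; ε/D = 1.96×10^-4; f = 0.01855
h_f = f(L/D)V²/2g = 4.572 m
Total head H = z + h_f = 36.9 + 4.572 = 41.47 m
P_hyd = ρgQH = 817.0·9.81·0.0514·41.47 = 17.08 kW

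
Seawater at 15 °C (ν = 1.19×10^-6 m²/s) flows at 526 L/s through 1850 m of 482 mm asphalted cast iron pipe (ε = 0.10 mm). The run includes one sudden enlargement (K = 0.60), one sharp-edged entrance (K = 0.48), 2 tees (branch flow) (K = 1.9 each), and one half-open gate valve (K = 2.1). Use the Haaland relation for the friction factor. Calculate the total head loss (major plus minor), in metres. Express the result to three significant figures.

H_L ≈ 26.6 m

V = 4Q/(πD²) = 2.883 m/s; V²/2g = 0.4235 m
Re = 1.17×10^6, ε/D = 2.07×10^-4 → f = 0.01457 (Haaland)
Major: h_f = f(L/D)·V²/2g = 0.01457·3838·0.4235 = 23.69 m
Minor: ΣK = 6.98; h_m = ΣK·V²/2g = 2.956 m
Total H_L = 23.69 + 2.956 = 26.65 m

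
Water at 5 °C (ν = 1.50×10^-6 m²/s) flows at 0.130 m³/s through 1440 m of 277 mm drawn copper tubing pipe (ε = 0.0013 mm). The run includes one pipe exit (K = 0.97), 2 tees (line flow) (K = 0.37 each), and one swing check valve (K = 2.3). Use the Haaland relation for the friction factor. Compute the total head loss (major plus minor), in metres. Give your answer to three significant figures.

V = 4Q/(πD²) = 2.157 m/s; V²/2g = 0.2372 m
Re = 3.98×10^5, ε/D = 4.69×10^-6 → f = 0.01365 (Haaland)
Major: h_f = f(L/D)·V²/2g = 0.01365·5199·0.2372 = 16.84 m
Minor: ΣK = 4.01; h_m = ΣK·V²/2g = 0.9511 m
Total H_L = 16.84 + 0.9511 = 17.79 m

H_L ≈ 17.8 m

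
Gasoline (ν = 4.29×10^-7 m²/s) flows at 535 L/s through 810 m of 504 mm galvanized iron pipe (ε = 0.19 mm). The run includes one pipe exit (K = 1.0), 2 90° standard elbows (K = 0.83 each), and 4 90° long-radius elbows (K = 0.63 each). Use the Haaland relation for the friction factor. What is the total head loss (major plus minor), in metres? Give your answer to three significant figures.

H_L ≈ 11.3 m

V = 4Q/(πD²) = 2.682 m/s; V²/2g = 0.3665 m
Re = 3.15×10^6, ε/D = 3.77×10^-4 → f = 0.01590 (Haaland)
Major: h_f = f(L/D)·V²/2g = 0.01590·1607·0.3665 = 9.365 m
Minor: ΣK = 5.18; h_m = ΣK·V²/2g = 1.899 m
Total H_L = 9.365 + 1.899 = 11.26 m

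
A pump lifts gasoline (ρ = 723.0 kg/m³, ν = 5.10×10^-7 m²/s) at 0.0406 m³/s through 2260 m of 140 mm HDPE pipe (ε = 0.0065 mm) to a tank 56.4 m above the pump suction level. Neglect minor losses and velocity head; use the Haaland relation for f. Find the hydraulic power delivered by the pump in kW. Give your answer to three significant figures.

V = 4Q/(πD²) = 2.637 m/s; Re = 7.24×10^5; ε/D = 4.64×10^-5; f = 0.01296
h_f = f(L/D)V²/2g = 74.15 m
Total head H = z + h_f = 56.4 + 74.15 = 130.5 m
P_hyd = ρgQH = 723.0·9.81·0.0406·130.5 = 37.59 kW

P_hyd ≈ 37.6 kW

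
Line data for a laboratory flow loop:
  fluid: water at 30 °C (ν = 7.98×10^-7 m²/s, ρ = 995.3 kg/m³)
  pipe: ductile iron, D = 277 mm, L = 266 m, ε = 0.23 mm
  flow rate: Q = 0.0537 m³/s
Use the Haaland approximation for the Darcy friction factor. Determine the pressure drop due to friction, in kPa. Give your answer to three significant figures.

V = 4Q/(πD²) = 4·0.0537/(π·0.277²) = 0.8911 m/s
Re = VD/ν = 0.8911·0.277/7.98×10^-7 = 3.09×10^5 → turbulent
ε/D = 0.23/277 = 8.30×10^-4
Haaland: f = 0.01975
h_f = f(L/D)V²/(2g) = 0.01975·(266/0.277)·0.8911²/(2·9.81) = 0.7675 m
Δp = ρg·h_f = 995.3·9.81·0.7675 = 7.494 kPa

Δp ≈ 7.49 kPa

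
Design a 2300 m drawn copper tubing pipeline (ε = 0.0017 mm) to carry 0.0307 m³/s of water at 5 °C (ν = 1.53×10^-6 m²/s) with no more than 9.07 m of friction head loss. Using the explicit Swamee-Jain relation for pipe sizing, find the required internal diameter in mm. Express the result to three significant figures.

D ≈ 205 mm

Swamee-Jain (Type III): D = 0.66·[ε^1.25·(LQ²/(gh_f))^4.75 + ν·Q^9.4·(L/(gh_f))^5.2]^0.04
LQ²/(gh_f) = 0.02436; L/(gh_f) = 25.85
Term 1 = ε^1.25·(…)^4.75 = 1.33×10^-15; Term 2 = ν·Q^9.4·(…)^5.2 = 2.03×10^-13
D = 0.66·(1.33×10^-15 + 2.03×10^-13)^0.04 = 0.2051 m = 205 mm
Check: V = 0.929 m/s, Re = 1.25×10^5, f = 0.01713, h_f = 8.45 m ≈ 9.07 m ✓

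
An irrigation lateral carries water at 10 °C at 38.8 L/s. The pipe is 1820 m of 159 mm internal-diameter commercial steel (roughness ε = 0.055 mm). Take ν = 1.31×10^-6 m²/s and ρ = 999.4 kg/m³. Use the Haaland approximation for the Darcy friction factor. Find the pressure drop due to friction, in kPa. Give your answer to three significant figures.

V = 4Q/(πD²) = 4·0.0388/(π·0.159²) = 1.954 m/s
Re = VD/ν = 1.954·0.159/1.31×10^-6 = 2.37×10^5 → turbulent
ε/D = 0.055/159 = 3.46×10^-4
Haaland: f = 0.01748
h_f = f(L/D)V²/(2g) = 0.01748·(1820/0.159)·1.954²/(2·9.81) = 38.94 m
Δp = ρg·h_f = 999.4·9.81·38.94 = 381.8 kPa

Δp ≈ 382 kPa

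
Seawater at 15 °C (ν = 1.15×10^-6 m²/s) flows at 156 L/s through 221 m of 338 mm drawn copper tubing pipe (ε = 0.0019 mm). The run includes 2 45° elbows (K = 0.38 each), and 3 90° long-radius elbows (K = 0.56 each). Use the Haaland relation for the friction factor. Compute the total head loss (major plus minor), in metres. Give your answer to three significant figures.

H_L ≈ 1.69 m

V = 4Q/(πD²) = 1.739 m/s; V²/2g = 0.1541 m
Re = 5.11×10^5, ε/D = 5.62×10^-6 → f = 0.01308 (Haaland)
Major: h_f = f(L/D)·V²/2g = 0.01308·653.8·0.1541 = 1.317 m
Minor: ΣK = 2.44; h_m = ΣK·V²/2g = 0.3759 m
Total H_L = 1.317 + 0.3759 = 1.693 m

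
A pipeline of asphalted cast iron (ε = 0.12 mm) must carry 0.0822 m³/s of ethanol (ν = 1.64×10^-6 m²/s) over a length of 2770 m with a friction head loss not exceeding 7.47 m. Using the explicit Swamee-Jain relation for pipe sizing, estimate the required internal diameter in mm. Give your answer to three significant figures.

Swamee-Jain (Type III): D = 0.66·[ε^1.25·(LQ²/(gh_f))^4.75 + ν·Q^9.4·(L/(gh_f))^5.2]^0.04
LQ²/(gh_f) = 0.2554; L/(gh_f) = 37.80
Term 1 = ε^1.25·(…)^4.75 = 1.92×10^-8; Term 2 = ν·Q^9.4·(…)^5.2 = 1.65×10^-8
D = 0.66·(1.92×10^-8 + 1.65×10^-8)^0.04 = 0.3324 m = 332 mm
Check: V = 0.947 m/s, Re = 1.92×10^5, f = 0.01824, h_f = 6.95 m ≈ 7.47 m ✓

D ≈ 332 mm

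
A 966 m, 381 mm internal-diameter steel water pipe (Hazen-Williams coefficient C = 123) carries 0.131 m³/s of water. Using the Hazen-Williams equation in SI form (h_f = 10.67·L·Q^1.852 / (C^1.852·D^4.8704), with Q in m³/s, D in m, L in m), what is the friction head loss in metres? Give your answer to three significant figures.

h_f = 10.67·966·0.131^1.852 / (123^1.852·0.381^4.8704) = 3.539 m

h_f ≈ 3.54 m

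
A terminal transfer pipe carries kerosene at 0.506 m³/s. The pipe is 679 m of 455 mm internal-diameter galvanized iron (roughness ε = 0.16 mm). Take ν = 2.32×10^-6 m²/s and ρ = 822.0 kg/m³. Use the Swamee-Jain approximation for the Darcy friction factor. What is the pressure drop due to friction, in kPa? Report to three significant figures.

Δp ≈ 98.4 kPa

V = 4Q/(πD²) = 4·0.506/(π·0.455²) = 3.112 m/s
Re = VD/ν = 3.112·0.455/2.32×10^-6 = 6.10×10^5 → turbulent
ε/D = 0.16/455 = 3.52×10^-4
Swamee-Jain: f = 0.01657
h_f = f(L/D)V²/(2g) = 0.01657·(679/0.455)·3.112²/(2·9.81) = 12.21 m
Δp = ρg·h_f = 822.0·9.81·12.21 = 98.45 kPa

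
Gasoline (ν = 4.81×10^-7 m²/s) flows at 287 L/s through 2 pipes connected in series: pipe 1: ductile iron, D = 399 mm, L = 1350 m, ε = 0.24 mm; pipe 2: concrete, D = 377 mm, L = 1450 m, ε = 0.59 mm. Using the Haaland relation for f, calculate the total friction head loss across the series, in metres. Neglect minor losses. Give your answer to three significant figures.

Pipe 1: V = 2.295 m/s, Re = 1.90×10^6, ε/D = 6.02×10^-4, f = 0.01765, h_1 = f(L/D)V²/2g = 16.04 m
Pipe 2: V = 2.571 m/s, Re = 2.02×10^6, ε/D = 0.00156, f = 0.02211, h_2 = f(L/D)V²/2g = 28.64 m
Series → Q common, losses add: H = Σh = 44.69 m

H ≈ 44.7 m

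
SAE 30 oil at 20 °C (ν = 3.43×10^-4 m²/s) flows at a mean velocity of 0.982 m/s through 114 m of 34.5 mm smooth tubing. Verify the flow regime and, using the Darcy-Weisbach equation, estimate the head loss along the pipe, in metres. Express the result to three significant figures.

h_f ≈ 105 m

Re = VD/ν = 0.982·0.03450/3.43×10^-4 = 98.8 → laminar (Re < 2300)
f = 64/Re = 0.6480
h_f = f(L/D)V²/(2g) = 0.6480·(114/0.03450)·0.982²/(2·9.81) = 105.2 m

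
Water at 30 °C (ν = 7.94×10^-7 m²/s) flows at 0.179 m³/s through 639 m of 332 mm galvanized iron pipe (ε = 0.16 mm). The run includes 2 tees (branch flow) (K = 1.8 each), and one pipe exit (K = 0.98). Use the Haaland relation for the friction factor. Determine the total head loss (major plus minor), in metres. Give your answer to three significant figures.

V = 4Q/(πD²) = 2.068 m/s; V²/2g = 0.2179 m
Re = 8.65×10^5, ε/D = 4.82×10^-4 → f = 0.01711 (Haaland)
Major: h_f = f(L/D)·V²/2g = 0.01711·1925·0.2179 = 7.178 m
Minor: ΣK = 4.58; h_m = ΣK·V²/2g = 0.9980 m
Total H_L = 7.178 + 0.9980 = 8.176 m

H_L ≈ 8.18 m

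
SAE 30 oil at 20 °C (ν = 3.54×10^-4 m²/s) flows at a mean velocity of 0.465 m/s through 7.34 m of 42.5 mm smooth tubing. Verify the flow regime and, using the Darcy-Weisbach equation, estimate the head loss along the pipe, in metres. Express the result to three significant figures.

h_f ≈ 2.18 m

Re = VD/ν = 0.465·0.04250/3.54×10^-4 = 55.8 → laminar (Re < 2300)
f = 64/Re = 1.146
h_f = f(L/D)V²/(2g) = 1.146·(7.34/0.04250)·0.465²/(2·9.81) = 2.182 m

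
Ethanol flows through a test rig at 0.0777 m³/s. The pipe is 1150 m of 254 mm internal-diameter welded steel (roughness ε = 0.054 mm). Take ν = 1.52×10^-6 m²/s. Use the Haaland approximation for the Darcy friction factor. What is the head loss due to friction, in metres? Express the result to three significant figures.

V = 4Q/(πD²) = 4·0.0777/(π·0.254²) = 1.533 m/s
Re = VD/ν = 1.533·0.254/1.52×10^-6 = 2.56×10^5 → turbulent
ε/D = 0.054/254 = 2.13×10^-4
Haaland: f = 0.01645
h_f = f(L/D)V²/(2g) = 0.01645·(1150/0.254)·1.533²/(2·9.81) = 8.924 m

h_f ≈ 8.92 m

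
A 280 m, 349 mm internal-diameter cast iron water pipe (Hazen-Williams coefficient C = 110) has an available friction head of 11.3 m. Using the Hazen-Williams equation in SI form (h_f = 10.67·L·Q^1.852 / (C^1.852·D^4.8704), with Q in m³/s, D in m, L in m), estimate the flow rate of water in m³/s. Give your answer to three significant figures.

Rearranging: Q = [h_f·C^1.852·D^4.8704 / (10.67·L)]^(1/1.852)
Q = [11.3·110^1.852·0.349^4.8704 / (10.67·280)]^0.540 = 0.3398 m³/s

Q ≈ 0.340 m³/s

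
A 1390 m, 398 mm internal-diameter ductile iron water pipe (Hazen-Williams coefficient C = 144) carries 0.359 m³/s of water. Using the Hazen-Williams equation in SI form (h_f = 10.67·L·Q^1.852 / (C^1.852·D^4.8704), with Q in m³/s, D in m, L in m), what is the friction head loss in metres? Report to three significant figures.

h_f ≈ 19.9 m

h_f = 10.67·1390·0.359^1.852 / (144^1.852·0.398^4.8704) = 19.89 m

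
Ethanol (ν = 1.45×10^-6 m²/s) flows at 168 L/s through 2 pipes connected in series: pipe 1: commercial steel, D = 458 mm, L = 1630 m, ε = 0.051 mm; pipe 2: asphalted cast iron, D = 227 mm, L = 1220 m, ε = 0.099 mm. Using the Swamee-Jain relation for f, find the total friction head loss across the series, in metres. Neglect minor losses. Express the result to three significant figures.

H ≈ 83.8 m

Pipe 1: V = 1.020 m/s, Re = 3.22×10^5, ε/D = 1.11×10^-4, f = 0.01540, h_1 = f(L/D)V²/2g = 2.904 m
Pipe 2: V = 4.151 m/s, Re = 6.50×10^5, ε/D = 4.36×10^-4, f = 0.01714, h_2 = f(L/D)V²/2g = 80.89 m
Series → Q common, losses add: H = Σh = 83.80 m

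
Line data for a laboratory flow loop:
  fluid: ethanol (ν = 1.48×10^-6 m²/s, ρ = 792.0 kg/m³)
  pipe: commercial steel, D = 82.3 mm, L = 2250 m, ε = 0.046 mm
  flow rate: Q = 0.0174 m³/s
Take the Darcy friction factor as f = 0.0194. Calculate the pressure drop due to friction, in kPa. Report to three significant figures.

Δp ≈ 2250 kPa

V = 4Q/(πD²) = 4·0.0174/(π·0.0823²) = 3.271 m/s
h_f = f(L/D)V²/(2g) = 0.01940·(2250/0.0823)·3.271²/(2·9.81) = 289.2 m
Δp = ρg·h_f = 792.0·9.81·289.2 = 2247 kPa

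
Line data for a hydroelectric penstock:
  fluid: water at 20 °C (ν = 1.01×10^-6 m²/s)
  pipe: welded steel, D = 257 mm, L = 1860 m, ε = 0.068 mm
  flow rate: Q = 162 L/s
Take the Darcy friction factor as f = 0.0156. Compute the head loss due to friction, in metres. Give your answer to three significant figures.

V = 4Q/(πD²) = 4·0.162/(π·0.257²) = 3.123 m/s
h_f = f(L/D)V²/(2g) = 0.01560·(1860/0.257)·3.123²/(2·9.81) = 56.12 m

h_f ≈ 56.1 m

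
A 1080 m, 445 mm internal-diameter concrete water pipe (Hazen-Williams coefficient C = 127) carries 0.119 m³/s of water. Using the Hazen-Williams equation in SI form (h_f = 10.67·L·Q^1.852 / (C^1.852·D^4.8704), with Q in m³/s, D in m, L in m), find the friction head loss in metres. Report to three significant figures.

h_f ≈ 1.47 m

h_f = 10.67·1080·0.119^1.852 / (127^1.852·0.445^4.8704) = 1.465 m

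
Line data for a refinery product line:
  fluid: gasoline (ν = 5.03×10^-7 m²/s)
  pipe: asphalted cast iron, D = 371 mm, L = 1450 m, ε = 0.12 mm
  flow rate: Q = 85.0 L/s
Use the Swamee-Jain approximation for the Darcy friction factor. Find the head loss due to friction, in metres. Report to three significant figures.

V = 4Q/(πD²) = 4·0.0850/(π·0.371²) = 0.7863 m/s
Re = VD/ν = 0.7863·0.371/5.03×10^-7 = 5.80×10^5 → turbulent
ε/D = 0.12/371 = 3.23×10^-4
Swamee-Jain: f = 0.01640
h_f = f(L/D)V²/(2g) = 0.01640·(1450/0.371)·0.7863²/(2·9.81) = 2.020 m

h_f ≈ 2.02 m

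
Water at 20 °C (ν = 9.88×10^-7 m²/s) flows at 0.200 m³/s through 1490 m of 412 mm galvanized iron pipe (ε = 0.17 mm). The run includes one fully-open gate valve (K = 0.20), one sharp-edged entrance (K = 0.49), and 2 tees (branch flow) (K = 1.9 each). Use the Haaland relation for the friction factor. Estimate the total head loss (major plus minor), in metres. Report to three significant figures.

V = 4Q/(πD²) = 1.500 m/s; V²/2g = 0.1147 m
Re = 6.26×10^5, ε/D = 4.13×10^-4 → f = 0.01682 (Haaland)
Major: h_f = f(L/D)·V²/2g = 0.01682·3617·0.1147 = 6.977 m
Minor: ΣK = 4.49; h_m = ΣK·V²/2g = 0.5150 m
Total H_L = 6.977 + 0.5150 = 7.492 m

H_L ≈ 7.49 m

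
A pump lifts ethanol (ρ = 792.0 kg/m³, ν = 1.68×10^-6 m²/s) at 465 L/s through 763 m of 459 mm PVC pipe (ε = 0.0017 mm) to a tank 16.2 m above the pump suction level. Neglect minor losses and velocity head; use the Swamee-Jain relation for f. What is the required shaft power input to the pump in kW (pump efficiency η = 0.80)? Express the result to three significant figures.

P_shaft ≈ 110 kW

V = 4Q/(πD²) = 2.810 m/s; Re = 7.68×10^5; ε/D = 3.70×10^-6; f = 0.01222
h_f = f(L/D)V²/2g = 8.176 m
Total head H = z + h_f = 16.2 + 8.176 = 24.38 m
P_hyd = ρgQH = 792.0·9.81·0.465·24.38 = 88.07 kW
P_shaft = P_hyd/η = 88.07/0.80 = 110.1 kW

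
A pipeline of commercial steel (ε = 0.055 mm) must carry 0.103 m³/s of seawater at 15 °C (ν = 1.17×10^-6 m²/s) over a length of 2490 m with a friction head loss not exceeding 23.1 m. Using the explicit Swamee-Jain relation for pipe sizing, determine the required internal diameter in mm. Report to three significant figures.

D ≈ 276 mm

Swamee-Jain (Type III): D = 0.66·[ε^1.25·(LQ²/(gh_f))^4.75 + ν·Q^9.4·(L/(gh_f))^5.2]^0.04
LQ²/(gh_f) = 0.1166; L/(gh_f) = 10.99
Term 1 = ε^1.25·(…)^4.75 = 1.74×10^-10; Term 2 = ν·Q^9.4·(…)^5.2 = 1.59×10^-10
D = 0.66·(1.74×10^-10 + 1.59×10^-10)^0.04 = 0.2757 m = 276 mm
Check: V = 1.73 m/s, Re = 4.07×10^5, f = 0.01580, h_f = 21.6 m ≈ 23.1 m ✓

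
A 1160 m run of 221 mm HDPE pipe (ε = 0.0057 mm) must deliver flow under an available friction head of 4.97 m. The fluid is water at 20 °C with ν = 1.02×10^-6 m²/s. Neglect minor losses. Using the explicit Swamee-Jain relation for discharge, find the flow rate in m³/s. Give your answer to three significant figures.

Swamee-Jain (Type II): Q = -0.965·√(gD⁵h_f/L)·ln[ε/(3.7D) + √(3.17ν²L/(gD³h_f))]
√(gD⁵h_f/L) = √(9.81·0.221⁵·4.97/1160) = 0.004707
ε/(3.7D) = 6.97×10^-6; √(3.17ν²L/(gD³h_f)) = 8.53×10^-5
Q = -0.965·0.004707·ln(9.223×10^-5) = 0.04220 m³/s
Check: V = 1.10 m/s, Re = 2.38×10^5, f = 0.01527, h_f = 4.95 m ≈ 4.97 m ✓

Q ≈ 0.0422 m³/s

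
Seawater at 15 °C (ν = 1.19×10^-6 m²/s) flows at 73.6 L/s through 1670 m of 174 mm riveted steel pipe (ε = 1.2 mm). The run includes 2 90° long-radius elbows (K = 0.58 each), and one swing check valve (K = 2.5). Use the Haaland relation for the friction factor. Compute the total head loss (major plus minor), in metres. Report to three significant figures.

H_L ≈ 160 m

V = 4Q/(πD²) = 3.095 m/s; V²/2g = 0.4883 m
Re = 4.53×10^5, ε/D = 0.00690 → f = 0.03378 (Haaland)
Major: h_f = f(L/D)·V²/2g = 0.03378·9598·0.4883 = 158.3 m
Minor: ΣK = 3.66; h_m = ΣK·V²/2g = 1.787 m
Total H_L = 158.3 + 1.787 = 160.1 m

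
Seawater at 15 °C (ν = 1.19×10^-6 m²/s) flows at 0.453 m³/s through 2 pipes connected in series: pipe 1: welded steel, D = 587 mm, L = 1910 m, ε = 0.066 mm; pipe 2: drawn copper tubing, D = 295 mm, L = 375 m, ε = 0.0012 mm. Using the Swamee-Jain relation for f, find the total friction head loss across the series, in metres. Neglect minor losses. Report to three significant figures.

H ≈ 37.3 m

Pipe 1: V = 1.674 m/s, Re = 8.26×10^5, ε/D = 1.12×10^-4, f = 0.01391, h_1 = f(L/D)V²/2g = 6.462 m
Pipe 2: V = 6.628 m/s, Re = 1.64×10^6, ε/D = 4.07×10^-6, f = 0.01083, h_2 = f(L/D)V²/2g = 30.83 m
Series → Q common, losses add: H = Σh = 37.30 m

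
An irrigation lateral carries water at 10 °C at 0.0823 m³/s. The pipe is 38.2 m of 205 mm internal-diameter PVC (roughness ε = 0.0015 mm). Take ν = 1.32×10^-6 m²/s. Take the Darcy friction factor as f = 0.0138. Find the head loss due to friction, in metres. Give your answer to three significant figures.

V = 4Q/(πD²) = 4·0.0823/(π·0.205²) = 2.493 m/s
h_f = f(L/D)V²/(2g) = 0.01380·(38.2/0.205)·2.493²/(2·9.81) = 0.8149 m

h_f ≈ 0.815 m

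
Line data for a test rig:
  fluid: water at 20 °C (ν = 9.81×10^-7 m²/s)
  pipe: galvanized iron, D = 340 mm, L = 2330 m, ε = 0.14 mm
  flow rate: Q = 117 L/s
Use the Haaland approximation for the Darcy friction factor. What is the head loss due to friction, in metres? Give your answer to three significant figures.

V = 4Q/(πD²) = 4·0.117/(π·0.340²) = 1.289 m/s
Re = VD/ν = 1.289·0.340/9.81×10^-7 = 4.47×10^5 → turbulent
ε/D = 0.14/340 = 4.12×10^-4
Haaland: f = 0.01709
h_f = f(L/D)V²/(2g) = 0.01709·(2330/0.340)·1.289²/(2·9.81) = 9.915 m

h_f ≈ 9.91 m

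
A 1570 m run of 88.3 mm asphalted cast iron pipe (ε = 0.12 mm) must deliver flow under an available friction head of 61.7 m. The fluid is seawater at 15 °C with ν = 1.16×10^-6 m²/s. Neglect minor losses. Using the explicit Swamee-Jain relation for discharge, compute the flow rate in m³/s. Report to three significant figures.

Swamee-Jain (Type II): Q = -0.965·√(gD⁵h_f/L)·ln[ε/(3.7D) + √(3.17ν²L/(gD³h_f))]
√(gD⁵h_f/L) = √(9.81·0.0883⁵·61.7/1570) = 0.001439
ε/(3.7D) = 3.67×10^-4; √(3.17ν²L/(gD³h_f)) = 1.27×10^-4
Q = -0.965·0.001439·ln(4.941×10^-4) = 0.01057 m³/s
Check: V = 1.73 m/s, Re = 1.31×10^5, f = 0.02305, h_f = 62.2 m ≈ 61.7 m ✓

Q ≈ 0.0106 m³/s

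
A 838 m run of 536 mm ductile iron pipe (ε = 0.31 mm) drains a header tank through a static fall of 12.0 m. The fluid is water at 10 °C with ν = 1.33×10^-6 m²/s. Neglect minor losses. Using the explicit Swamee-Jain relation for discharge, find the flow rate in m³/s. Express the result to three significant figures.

Q ≈ 0.659 m³/s

Swamee-Jain (Type II): Q = -0.965·√(gD⁵h_f/L)·ln[ε/(3.7D) + √(3.17ν²L/(gD³h_f))]
√(gD⁵h_f/L) = √(9.81·0.536⁵·12.0/838) = 0.07883
ε/(3.7D) = 1.56×10^-4; √(3.17ν²L/(gD³h_f)) = 1.61×10^-5
Q = -0.965·0.07883·ln(1.724×10^-4) = 0.6592 m³/s
Check: V = 2.92 m/s, Re = 1.18×10^6, f = 0.01774, h_f = 12.1 m ≈ 12.0 m ✓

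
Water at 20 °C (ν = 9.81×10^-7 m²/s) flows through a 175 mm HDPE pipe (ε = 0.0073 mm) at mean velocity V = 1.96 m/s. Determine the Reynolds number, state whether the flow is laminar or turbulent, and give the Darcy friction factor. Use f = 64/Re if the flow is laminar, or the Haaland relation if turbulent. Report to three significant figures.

Re ≈ 3.50×10^5; turbulent; f ≈ 0.0143

Re = VD/ν = 1.960·0.175/9.81×10^-7 = 3.50×10^5
Re > 4000 → turbulent; ε/D = 4.17×10^-5
Haaland: f = 0.01434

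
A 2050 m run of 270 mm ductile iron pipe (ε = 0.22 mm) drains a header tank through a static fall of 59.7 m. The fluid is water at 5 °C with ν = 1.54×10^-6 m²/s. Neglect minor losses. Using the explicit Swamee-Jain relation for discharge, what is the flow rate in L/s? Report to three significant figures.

Q ≈ 162 L/s

Swamee-Jain (Type II): Q = -0.965·√(gD⁵h_f/L)·ln[ε/(3.7D) + √(3.17ν²L/(gD³h_f))]
√(gD⁵h_f/L) = √(9.81·0.270⁵·59.7/2050) = 0.02025
ε/(3.7D) = 2.20×10^-4; √(3.17ν²L/(gD³h_f)) = 3.66×10^-5
Q = -0.965·0.02025·ln(2.568×10^-4) = 0.1615 m³/s
Check: V = 2.82 m/s, Re = 4.95×10^5, f = 0.01951, h_f = 60.1 m ≈ 59.7 m ✓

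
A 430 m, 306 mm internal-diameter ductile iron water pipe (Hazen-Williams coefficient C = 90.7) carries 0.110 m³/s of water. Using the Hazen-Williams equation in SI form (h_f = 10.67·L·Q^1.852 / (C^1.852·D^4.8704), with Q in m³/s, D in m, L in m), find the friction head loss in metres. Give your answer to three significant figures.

h_f ≈ 5.83 m

h_f = 10.67·430·0.110^1.852 / (90.7^1.852·0.306^4.8704) = 5.828 m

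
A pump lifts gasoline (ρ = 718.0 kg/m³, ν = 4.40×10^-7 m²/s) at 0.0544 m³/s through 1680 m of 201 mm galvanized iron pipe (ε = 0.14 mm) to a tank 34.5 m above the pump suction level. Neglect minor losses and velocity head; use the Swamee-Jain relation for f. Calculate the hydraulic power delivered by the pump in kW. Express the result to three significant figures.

P_hyd ≈ 22.2 kW

V = 4Q/(πD²) = 1.714 m/s; Re = 7.83×10^5; ε/D = 6.97×10^-4; f = 0.01862
h_f = f(L/D)V²/2g = 23.32 m
Total head H = z + h_f = 34.5 + 23.32 = 57.82 m
P_hyd = ρgQH = 718.0·9.81·0.0544·57.82 = 22.15 kW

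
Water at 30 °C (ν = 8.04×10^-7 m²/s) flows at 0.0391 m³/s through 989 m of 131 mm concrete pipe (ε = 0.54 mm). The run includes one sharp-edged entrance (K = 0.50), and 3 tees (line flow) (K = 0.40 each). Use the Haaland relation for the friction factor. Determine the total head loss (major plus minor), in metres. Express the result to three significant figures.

V = 4Q/(πD²) = 2.901 m/s; V²/2g = 0.4289 m
Re = 4.73×10^5, ε/D = 0.00412 → f = 0.02893 (Haaland)
Major: h_f = f(L/D)·V²/2g = 0.02893·7550·0.4289 = 93.70 m
Minor: ΣK = 1.70; h_m = ΣK·V²/2g = 0.7292 m
Total H_L = 93.70 + 0.7292 = 94.43 m

H_L ≈ 94.4 m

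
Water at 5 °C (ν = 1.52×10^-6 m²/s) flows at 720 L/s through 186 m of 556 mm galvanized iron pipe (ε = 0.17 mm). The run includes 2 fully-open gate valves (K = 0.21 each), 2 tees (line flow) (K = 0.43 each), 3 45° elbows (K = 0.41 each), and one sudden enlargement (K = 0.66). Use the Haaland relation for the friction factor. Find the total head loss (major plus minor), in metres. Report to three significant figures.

V = 4Q/(πD²) = 2.965 m/s; V²/2g = 0.4482 m
Re = 1.08×10^6, ε/D = 3.06×10^-4 → f = 0.01561 (Haaland)
Major: h_f = f(L/D)·V²/2g = 0.01561·334.5·0.4482 = 2.340 m
Minor: ΣK = 3.17; h_m = ΣK·V²/2g = 1.421 m
Total H_L = 2.340 + 1.421 = 3.761 m

H_L ≈ 3.76 m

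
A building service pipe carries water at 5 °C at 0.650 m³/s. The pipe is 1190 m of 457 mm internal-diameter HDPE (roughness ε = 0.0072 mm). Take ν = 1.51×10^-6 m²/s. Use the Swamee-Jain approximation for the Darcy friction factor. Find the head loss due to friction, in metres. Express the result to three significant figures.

h_f ≈ 24.3 m

V = 4Q/(πD²) = 4·0.650/(π·0.457²) = 3.963 m/s
Re = VD/ν = 3.963·0.457/1.51×10^-6 = 1.20×10^6 → turbulent
ε/D = 0.0072/457 = 1.58×10^-5
Swamee-Jain: f = 0.01168
h_f = f(L/D)V²/(2g) = 0.01168·(1190/0.457)·3.963²/(2·9.81) = 24.35 m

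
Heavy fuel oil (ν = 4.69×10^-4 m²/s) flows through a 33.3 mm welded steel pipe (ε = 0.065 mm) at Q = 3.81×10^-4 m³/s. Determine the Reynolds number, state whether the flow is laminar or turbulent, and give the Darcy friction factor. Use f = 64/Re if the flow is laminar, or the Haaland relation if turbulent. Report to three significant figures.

Re ≈ 31.1; laminar; f = 64/Re ≈ 2.06

V = 4Q/(πD²) = 0.4375 m/s
Re = VD/ν = 0.4375·0.0333/4.69×10^-4 = 31.1
Re < 2300 → laminar → f = 64/Re = 2.060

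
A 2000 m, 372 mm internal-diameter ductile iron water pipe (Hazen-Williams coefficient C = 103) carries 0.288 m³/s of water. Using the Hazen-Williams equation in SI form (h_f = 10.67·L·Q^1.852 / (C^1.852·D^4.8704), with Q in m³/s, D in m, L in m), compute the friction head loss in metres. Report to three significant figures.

h_f = 10.67·2000·0.288^1.852 / (103^1.852·0.372^4.8704) = 49.19 m

h_f ≈ 49.2 m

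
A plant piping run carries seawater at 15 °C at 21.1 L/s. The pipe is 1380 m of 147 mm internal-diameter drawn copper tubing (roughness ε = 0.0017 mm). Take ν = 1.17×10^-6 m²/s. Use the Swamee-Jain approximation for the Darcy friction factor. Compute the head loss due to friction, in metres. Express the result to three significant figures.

h_f ≈ 12.1 m

V = 4Q/(πD²) = 4·0.0211/(π·0.147²) = 1.243 m/s
Re = VD/ν = 1.243·0.147/1.17×10^-6 = 1.56×10^5 → turbulent
ε/D = 0.0017/147 = 1.16×10^-5
Swamee-Jain: f = 0.01640
h_f = f(L/D)V²/(2g) = 0.01640·(1380/0.147)·1.243²/(2·9.81) = 12.13 m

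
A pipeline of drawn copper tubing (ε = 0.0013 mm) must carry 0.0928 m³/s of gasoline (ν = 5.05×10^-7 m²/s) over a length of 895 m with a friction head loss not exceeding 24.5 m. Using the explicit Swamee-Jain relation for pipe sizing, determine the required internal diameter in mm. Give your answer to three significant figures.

Swamee-Jain (Type III): D = 0.66·[ε^1.25·(LQ²/(gh_f))^4.75 + ν·Q^9.4·(L/(gh_f))^5.2]^0.04
LQ²/(gh_f) = 0.03207; L/(gh_f) = 3.724
Term 1 = ε^1.25·(…)^4.75 = 3.52×10^-15; Term 2 = ν·Q^9.4·(…)^5.2 = 9.28×10^-14
D = 0.66·(3.52×10^-15 + 9.28×10^-14)^0.04 = 0.1990 m = 199 mm
Check: V = 2.98 m/s, Re = 1.18×10^6, f = 0.01148, h_f = 23.4 m ≈ 24.5 m ✓

D ≈ 199 mm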